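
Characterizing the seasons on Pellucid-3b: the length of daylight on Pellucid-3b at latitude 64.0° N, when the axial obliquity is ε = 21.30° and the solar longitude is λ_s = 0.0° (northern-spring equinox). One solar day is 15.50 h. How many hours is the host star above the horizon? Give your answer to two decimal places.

Solar declination: sin δ = sin ε · sin λ_s = sin 21.30° × sin 0.0° = 0.00000, so δ = +0.000°.
cos H₀ = −tan φ · tan δ = −tan(+64.0°) × tan(+0.000°) = -0.0000, so H₀ = 1.5708 rad = 90.00°.
Daylight = 2H₀/(2π) × 15.50 h = (1.5708/π) × 15.50 = 7.75 h.

7.75 h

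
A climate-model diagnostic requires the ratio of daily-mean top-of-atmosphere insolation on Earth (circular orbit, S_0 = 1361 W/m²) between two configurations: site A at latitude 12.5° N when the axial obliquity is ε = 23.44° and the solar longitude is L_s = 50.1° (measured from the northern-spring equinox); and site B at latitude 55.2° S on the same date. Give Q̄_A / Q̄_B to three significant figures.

— Configuration A (ϕ=+12.5°):
Solar declination: sin δ = sin ε · sin L_s = sin 23.44° × sin 50.1° = 0.30517, so δ = +17.768°.
cos h₀ = −tan(+12.5°) tan(+17.768°) = -0.0710, h₀ = 1.6419 rad.
Bracket: h₀ sin ϕ sin δ + cos ϕ cos δ sin h₀ = 1.6419×0.21644×0.30517 + 0.97630×0.95230×0.99747 = 0.108449 + 0.927378 = 1.035827.
Q̄ = (S_0/π) × [bracket] = (1361/π) × 1.035827 = 448.74 W/m².
— Configuration B (ϕ=-55.2°):
cos h₀ = −tan(-55.2°) tan(+17.768°) = 0.4611, h₀ = 1.0916 rad.
Bracket: h₀ sin ϕ sin δ + cos ϕ cos δ sin h₀ = 1.0916×-0.82115×0.30517 + 0.57071×0.95230×0.88736 = -0.273544 + 0.482269 = 0.208725.
Q̄ = (S_0/π) × [bracket] = (1361/π) × 0.208725 = 90.424 W/m².
Ratio Q̄_A / Q̄_B = 448.74 / 90.424 = 4.963.

Q̄_A / Q̄_B ≈ 4.96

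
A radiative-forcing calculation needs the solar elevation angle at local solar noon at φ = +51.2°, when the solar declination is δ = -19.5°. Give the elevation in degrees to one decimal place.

At local noon the hour angle is zero, so the zenith angle equals |φ − δ| = |+51.2° − (-19.500°)| = 70.700°.
Elevation = 90° − 70.700° = 19.3°.

19.3°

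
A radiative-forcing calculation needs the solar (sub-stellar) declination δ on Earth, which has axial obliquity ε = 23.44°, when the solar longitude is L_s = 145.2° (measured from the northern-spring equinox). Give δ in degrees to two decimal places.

δ = +13.12°

sin δ = sin ε · sin L_s = sin 23.44° × sin 145.2° = 0.227023.
δ = arcsin(0.227023) = +13.12°.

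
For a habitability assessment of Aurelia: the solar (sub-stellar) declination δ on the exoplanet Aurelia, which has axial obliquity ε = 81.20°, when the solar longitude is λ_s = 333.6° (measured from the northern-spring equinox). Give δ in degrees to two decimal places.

δ = -26.07°

sin δ = sin ε · sin λ_s = sin 81.20° × sin 333.6° = -0.439401.
δ = arcsin(-0.439401) = -26.07°.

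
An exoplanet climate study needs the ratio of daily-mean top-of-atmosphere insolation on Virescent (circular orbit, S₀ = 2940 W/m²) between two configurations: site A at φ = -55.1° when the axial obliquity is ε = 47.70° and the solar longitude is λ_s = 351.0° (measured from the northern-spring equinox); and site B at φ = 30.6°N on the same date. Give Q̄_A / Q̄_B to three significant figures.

— Configuration A (φ=-55.1°):
Solar declination: sin δ = sin ε · sin λ_s = sin 47.70° × sin 351.0° = -0.11570, so δ = -6.644°.
cos H₀ = −tan(-55.1°) tan(-6.644°) = -0.1670, H₀ = 1.7386 rad.
Bracket: H₀ sin φ sin δ + cos φ cos δ sin H₀ = 1.7386×-0.82015×-0.11570 + 0.57215×0.99328×0.98596 = 0.164978 + 0.560326 = 0.725304.
Q̄ = (S₀/π) × [bracket] = (2940/π) × 0.725304 = 678.76 W/m².
— Configuration B (φ=+30.6°):
cos H₀ = −tan(+30.6°) tan(-6.644°) = 0.0689, H₀ = 1.5019 rad.
Bracket: H₀ sin φ sin δ + cos φ cos δ sin H₀ = 1.5019×0.50904×-0.11570 + 0.86074×0.99328×0.99762 = -0.088456 + 0.852921 = 0.764465.
Q̄ = (S₀/π) × [bracket] = (2940/π) × 0.764465 = 715.41 W/m².
Ratio Q̄_A / Q̄_B = 678.76 / 715.41 = 0.9488.

Q̄_A / Q̄_B ≈ 0.949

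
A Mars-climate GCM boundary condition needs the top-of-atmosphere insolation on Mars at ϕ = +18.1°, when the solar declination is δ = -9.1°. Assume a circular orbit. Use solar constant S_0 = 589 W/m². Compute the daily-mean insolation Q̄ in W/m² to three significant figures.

Q̄ ≈ 162 W/m²

cos h₀ = −tan(+18.1°) tan(-9.100°) = 0.0524, h₀ = 1.5184 rad.
Bracket: h₀ sin ϕ sin δ + cos ϕ cos δ sin h₀ = 1.5184×0.31068×-0.15816 + 0.95052×0.98741×0.99863 = -0.074610 + 0.937267 = 0.862657.
Q̄ = (S_0/π) × [bracket] = (589/π) × 0.862657 = 161.7 W/m².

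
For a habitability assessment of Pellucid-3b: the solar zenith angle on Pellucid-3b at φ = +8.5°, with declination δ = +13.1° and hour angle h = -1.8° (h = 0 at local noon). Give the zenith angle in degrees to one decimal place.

cos θ_z = sin φ sin δ + cos φ cos δ cos h = 0.033501 + 0.962802 = 0.996303.
θ_z = arccos(0.996303) = 4.9°.

θ_z = 4.9°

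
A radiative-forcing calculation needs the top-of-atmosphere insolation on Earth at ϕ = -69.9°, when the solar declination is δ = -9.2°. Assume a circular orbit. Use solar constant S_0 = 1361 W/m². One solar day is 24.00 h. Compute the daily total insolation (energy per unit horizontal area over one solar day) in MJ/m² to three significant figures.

cos h₀ = −tan(-69.9°) tan(-9.200°) = -0.4426, h₀ = 2.0293 rad.
Bracket: h₀ sin ϕ sin δ + cos ϕ cos δ sin h₀ = 2.0293×-0.93909×-0.15988 + 0.34366×0.98714×0.89672 = 0.304683 + 0.304204 = 0.608887.
Q̄ = (S_0/π) × [bracket] = (1361/π) × 0.608887 = 263.78 W/m².
Daily total = Q̄ × 24.00 h × 3600 s/h = 263.78 × 24.00 × 3600 / 10⁶ = 22.79 MJ/m².

22.8 MJ/m²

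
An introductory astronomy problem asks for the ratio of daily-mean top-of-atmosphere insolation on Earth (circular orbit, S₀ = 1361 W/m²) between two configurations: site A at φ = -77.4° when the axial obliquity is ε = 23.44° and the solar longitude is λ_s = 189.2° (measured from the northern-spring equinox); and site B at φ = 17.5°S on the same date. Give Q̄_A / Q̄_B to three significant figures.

Q̄_A / Q̄_B ≈ 0.330

— Configuration A (φ=-77.4°):
Solar declination: sin δ = sin ε · sin λ_s = sin 23.44° × sin 189.2° = -0.06360, so δ = -3.646°.
cos H₀ = −tan(-77.4°) tan(-3.646°) = -0.2851, H₀ = 1.8599 rad.
Bracket: H₀ sin φ sin δ + cos φ cos δ sin H₀ = 1.8599×-0.97592×-0.06360 + 0.21814×0.99798×0.95850 = 0.115441 + 0.208665 = 0.324106.
Q̄ = (S₀/π) × [bracket] = (1361/π) × 0.324106 = 140.41 W/m².
— Configuration B (φ=-17.5°):
cos H₀ = −tan(-17.5°) tan(-3.646°) = -0.0201, H₀ = 1.5909 rad.
Bracket: H₀ sin φ sin δ + cos φ cos δ sin H₀ = 1.5909×-0.30071×-0.06360 + 0.95372×0.99798×0.99980 = 0.030426 + 0.951603 = 0.982029.
Q̄ = (S₀/π) × [bracket] = (1361/π) × 0.982029 = 425.43 W/m².
Ratio Q̄_A / Q̄_B = 140.41 / 425.43 = 0.3300.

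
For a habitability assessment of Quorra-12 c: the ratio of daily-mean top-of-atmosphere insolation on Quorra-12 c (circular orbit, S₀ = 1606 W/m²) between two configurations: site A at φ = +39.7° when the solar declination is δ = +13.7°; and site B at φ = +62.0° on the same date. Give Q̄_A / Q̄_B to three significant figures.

— Configuration A (φ=+39.7°):
cos H₀ = −tan(+39.7°) tan(+13.700°) = -0.2024, H₀ = 1.7746 rad.
Bracket: H₀ sin φ sin δ + cos φ cos δ sin H₀ = 1.7746×0.63877×0.23684 + 0.76940×0.97155×0.97931 = 0.268473 + 0.732045 = 1.000518.
Q̄ = (S₀/π) × [bracket] = (1606/π) × 1.000518 = 511.47 W/m².
— Configuration B (φ=+62.0°):
cos H₀ = −tan(+62.0°) tan(+13.700°) = -0.4585, H₀ = 2.0471 rad.
Bracket: H₀ sin φ sin δ + cos φ cos δ sin H₀ = 2.0471×0.88295×0.23684 + 0.46947×0.97155×0.88871 = 0.428085 + 0.405353 = 0.833438.
Q̄ = (S₀/π) × [bracket] = (1606/π) × 0.833438 = 426.06 W/m².
Ratio Q̄_A / Q̄_B = 511.47 / 426.06 = 1.200.

Q̄_A / Q̄_B ≈ 1.20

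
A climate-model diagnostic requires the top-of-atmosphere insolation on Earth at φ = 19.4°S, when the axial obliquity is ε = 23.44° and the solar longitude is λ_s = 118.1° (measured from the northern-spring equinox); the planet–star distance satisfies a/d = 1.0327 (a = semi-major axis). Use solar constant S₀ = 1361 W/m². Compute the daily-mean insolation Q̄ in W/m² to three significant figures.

Solar declination: sin δ = sin ε · sin λ_s = sin 23.44° × sin 118.1° = 0.35090, so δ = +20.542°.
cos H₀ = −tan(-19.4°) tan(+20.542°) = 0.1320, H₀ = 1.4384 rad.
Bracket: H₀ sin φ sin δ + cos φ cos δ sin H₀ = 1.4384×-0.33216×0.35090 + 0.94322×0.93641×0.99125 = -0.167653 + 0.875512 = 0.707859.
Inverse-square distance factor (a/d)² = 1.0327² = 1.066469.
Q̄ = (S₀/π) × 1.066469 × [bracket] = (1361/π) × 1.066469 × 0.707859 = 327.0 W/m².

Q̄ ≈ 327 W/m²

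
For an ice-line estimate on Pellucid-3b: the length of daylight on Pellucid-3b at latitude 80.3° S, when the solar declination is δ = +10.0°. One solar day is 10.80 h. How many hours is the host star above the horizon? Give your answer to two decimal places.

0.00 h

cos h₀ = −tan ϕ · tan δ = 1.0316 ≥ 1, so the host star never rises (polar night) and h₀ = 0.
Daylight = 2h₀/(2π) × 10.80 h = (0.0000/π) × 10.80 = 0.00 h.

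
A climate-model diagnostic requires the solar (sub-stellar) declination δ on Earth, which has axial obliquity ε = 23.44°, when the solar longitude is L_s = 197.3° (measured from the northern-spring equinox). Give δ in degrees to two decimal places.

δ = -6.79°

sin δ = sin ε · sin L_s = sin 23.44° × sin 197.3° = -0.118292.
δ = arcsin(-0.118292) = -6.79°.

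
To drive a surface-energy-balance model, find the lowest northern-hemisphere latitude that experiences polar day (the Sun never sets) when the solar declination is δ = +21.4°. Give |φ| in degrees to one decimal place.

|φ| = 68.6°

Polar day requires cos H₀ = −tan φ tan δ ≤ −1, i.e. tan φ tan δ ≥ 1.
The boundary is |tan φ| · |tan δ| = 1, so |φ| = 90° − |δ| = 90° − 21.4° = 68.6° in the northern hemisphere.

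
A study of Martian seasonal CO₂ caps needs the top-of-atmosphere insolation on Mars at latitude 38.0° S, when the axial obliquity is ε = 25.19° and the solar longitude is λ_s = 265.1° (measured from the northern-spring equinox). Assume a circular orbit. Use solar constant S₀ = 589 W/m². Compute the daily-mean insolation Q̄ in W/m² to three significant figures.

Q̄ ≈ 220 W/m²

Solar declination: sin δ = sin ε · sin λ_s = sin 25.19° × sin 265.1° = -0.42407, so δ = -25.092°.
cos H₀ = −tan(-38.0°) tan(-25.092°) = -0.3658, H₀ = 1.9453 rad.
Bracket: H₀ sin φ sin δ + cos φ cos δ sin H₀ = 1.9453×-0.61566×-0.42407 + 0.78801×0.90563×0.93068 = 0.507885 + 0.664176 = 1.172061.
Q̄ = (S₀/π) × [bracket] = (589/π) × 1.172061 = 219.7 W/m².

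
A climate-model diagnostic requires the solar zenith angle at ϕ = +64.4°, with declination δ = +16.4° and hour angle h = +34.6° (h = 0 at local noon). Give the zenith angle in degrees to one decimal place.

cos θ_z = sin ϕ sin δ + cos ϕ cos δ cos h = 0.254625 + 0.341195 = 0.595820.
θ_z = arccos(0.595820) = 53.4°.

θ_z = 53.4°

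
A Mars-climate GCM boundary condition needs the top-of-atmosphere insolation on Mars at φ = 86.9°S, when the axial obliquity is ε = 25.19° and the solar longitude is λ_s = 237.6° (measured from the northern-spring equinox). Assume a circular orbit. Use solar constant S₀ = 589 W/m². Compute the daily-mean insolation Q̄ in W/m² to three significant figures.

Q̄ ≈ 211 W/m²

Solar declination: sin δ = sin ε · sin λ_s = sin 25.19° × sin 237.6° = -0.35936, so δ = -21.061°.
cos H₀ = −tan(-86.9°) tan(-21.061°) = -7.1105 ≤ −1 ⇒ polar day, H₀ = π.
Bracket: H₀ sin φ sin δ + cos φ cos δ sin H₀ = 3.1416×-0.99854×-0.35936 + 0.05408×0.93320×0.00000 = 1.127317 + 0.000000 = 1.127317.
Q̄ = (S₀/π) × [bracket] = (589/π) × 1.127317 = 211.4 W/m².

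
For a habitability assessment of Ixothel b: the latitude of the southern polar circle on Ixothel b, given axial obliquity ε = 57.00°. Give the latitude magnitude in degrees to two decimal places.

33.00°

The polar circle is the lowest latitude that experiences at least one full rotation of continuous darkness at the northern-summer solstice; it lies at |φ| = 90° − ε = 90° − 57.00° = 33.00°.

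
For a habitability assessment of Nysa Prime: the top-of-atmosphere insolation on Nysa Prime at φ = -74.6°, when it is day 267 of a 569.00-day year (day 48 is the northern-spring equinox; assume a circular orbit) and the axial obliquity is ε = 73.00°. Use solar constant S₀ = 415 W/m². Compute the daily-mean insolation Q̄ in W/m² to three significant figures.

Solar longitude: λ_s = 360° × (267 − 48)/569.00 = 138.559°.
sin δ = sin 73.00° × sin 138.559° = 0.63293, so δ = +39.267°.
cos H₀ = −tan(-74.6°) tan(+39.267°) = 2.9680 ≥ 1 ⇒ polar night, H₀ = 0 and Q̄ = 0.

Q̄ ≈ 0.00 W/m²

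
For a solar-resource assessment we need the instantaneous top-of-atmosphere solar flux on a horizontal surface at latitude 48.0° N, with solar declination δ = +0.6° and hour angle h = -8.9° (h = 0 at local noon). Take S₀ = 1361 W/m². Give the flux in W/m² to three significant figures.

cos θ_z = sin φ sin δ + cos φ cos δ cos h = 0.007782 + 0.661038 = 0.668820.
Flux = S₀ · cos θ_z = 1361 × 0.668820 = 910.3 W/m².

910 W/m²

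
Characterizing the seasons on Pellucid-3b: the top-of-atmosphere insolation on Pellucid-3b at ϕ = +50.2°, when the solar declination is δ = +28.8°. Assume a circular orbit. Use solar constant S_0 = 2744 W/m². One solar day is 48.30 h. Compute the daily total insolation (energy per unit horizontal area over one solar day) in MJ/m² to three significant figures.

193 MJ/m²

cos h₀ = −tan(+50.2°) tan(+28.800°) = -0.6598, h₀ = 2.2914 rad.
Bracket: h₀ sin ϕ sin δ + cos ϕ cos δ sin h₀ = 2.2914×0.76828×0.48175 + 0.64011×0.87631×0.75141 = 0.848090 + 0.421492 = 1.269582.
Q̄ = (S_0/π) × [bracket] = (2744/π) × 1.269582 = 1108.9 W/m².
Daily total = Q̄ × 48.30 h × 3600 s/h = 1108.9 × 48.30 × 3600 / 10⁶ = 192.8 MJ/m².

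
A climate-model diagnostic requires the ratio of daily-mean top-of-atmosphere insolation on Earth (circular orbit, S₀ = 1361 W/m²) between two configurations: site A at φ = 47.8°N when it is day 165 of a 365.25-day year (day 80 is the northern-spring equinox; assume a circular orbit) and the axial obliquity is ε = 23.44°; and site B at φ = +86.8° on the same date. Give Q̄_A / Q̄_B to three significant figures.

— Configuration A (φ=+47.8°):
Solar longitude: λ_s = 360° × (165 − 80)/365.25 = 83.778°.
sin δ = sin 23.44° × sin 83.778° = 0.39545, so δ = +23.294°.
cos H₀ = −tan(+47.8°) tan(+23.294°) = -0.4748, H₀ = 2.0656 rad.
Bracket: H₀ sin φ sin δ + cos φ cos δ sin H₀ = 2.0656×0.74080×0.39545 + 0.67172×0.91849×0.88008 = 0.605116 + 0.542981 = 1.148097.
Q̄ = (S₀/π) × [bracket] = (1361/π) × 1.148097 = 497.38 W/m².
— Configuration B (φ=+86.8°):
cos H₀ = −tan(+86.8°) tan(+23.294°) = -7.7008 ≤ −1 ⇒ polar day, H₀ = π.
Bracket: H₀ sin φ sin δ + cos φ cos δ sin H₀ = 3.1416×0.99844×0.39545 + 0.05582×0.91849×0.00000 = 1.240408 + 0.000000 = 1.240408.
Q̄ = (S₀/π) × [bracket] = (1361/π) × 1.240408 = 537.37 W/m².
Ratio Q̄_A / Q̄_B = 497.38 / 537.37 = 0.9256.

Q̄_A / Q̄_B ≈ 0.926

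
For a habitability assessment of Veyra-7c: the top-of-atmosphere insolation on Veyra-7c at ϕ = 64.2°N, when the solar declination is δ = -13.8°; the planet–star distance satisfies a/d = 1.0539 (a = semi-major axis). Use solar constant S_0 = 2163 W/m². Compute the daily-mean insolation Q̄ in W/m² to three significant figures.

cos h₀ = −tan(+64.2°) tan(-13.800°) = 0.5081, h₀ = 1.0378 rad.
Bracket: h₀ sin ϕ sin δ + cos ϕ cos δ sin h₀ = 1.0378×0.90032×-0.23853 + 0.43523×0.97113×0.86130 = -0.222871 + 0.364041 = 0.141170.
Inverse-square distance factor (a/d)² = 1.0539² = 1.110705.
Q̄ = (S_0/π) × 1.110705 × [bracket] = (2163/π) × 1.110705 × 0.141170 = 108.0 W/m².

Q̄ ≈ 108 W/m²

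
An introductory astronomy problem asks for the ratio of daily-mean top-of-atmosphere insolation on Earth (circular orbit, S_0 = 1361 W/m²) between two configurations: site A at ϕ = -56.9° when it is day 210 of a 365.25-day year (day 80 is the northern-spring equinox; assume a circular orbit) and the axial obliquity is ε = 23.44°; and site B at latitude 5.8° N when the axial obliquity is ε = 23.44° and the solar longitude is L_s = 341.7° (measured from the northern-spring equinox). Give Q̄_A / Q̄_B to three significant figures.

Q̄_A / Q̄_B ≈ 0.181

— Configuration A (ϕ=-56.9°):
Solar longitude: L_s = 360° × (210 − 80)/365.25 = 128.131°.
sin δ = sin 23.44° × sin 128.131° = 0.31290, so δ = +18.234°.
cos h₀ = −tan(-56.9°) tan(+18.234°) = 0.5054, h₀ = 1.0410 rad.
Bracket: h₀ sin ϕ sin δ + cos ϕ cos δ sin h₀ = 1.0410×-0.83772×0.31290 + 0.54610×0.94979×0.86291 = -0.272870 + 0.447574 = 0.174704.
Q̄ = (S_0/π) × [bracket] = (1361/π) × 0.174704 = 75.685 W/m².
— Configuration B (ϕ=+5.8°):
Solar declination: sin δ = sin ε · sin L_s = sin 23.44° × sin 341.7° = -0.12490, so δ = -7.175°.
cos h₀ = −tan(+5.8°) tan(-7.175°) = 0.0128, h₀ = 1.5580 rad.
Bracket: h₀ sin ϕ sin δ + cos ϕ cos δ sin h₀ = 1.5580×0.10106×-0.12490 + 0.99488×0.99217×0.99992 = -0.019666 + 0.987011 = 0.967345.
Q̄ = (S_0/π) × [bracket] = (1361/π) × 0.967345 = 419.07 W/m².
Ratio Q̄_A / Q̄_B = 75.685 / 419.07 = 0.1806.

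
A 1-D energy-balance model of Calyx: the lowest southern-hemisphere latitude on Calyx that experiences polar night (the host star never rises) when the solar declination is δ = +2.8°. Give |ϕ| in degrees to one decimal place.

|ϕ| = 87.2°

Polar night requires cos h₀ = −tan ϕ tan δ ≥ 1, i.e. tan ϕ tan δ ≤ −1.
The boundary is |tan ϕ| · |tan δ| = 1, so |ϕ| = 90° − |δ| = 90° − 2.8° = 87.2° in the southern hemisphere.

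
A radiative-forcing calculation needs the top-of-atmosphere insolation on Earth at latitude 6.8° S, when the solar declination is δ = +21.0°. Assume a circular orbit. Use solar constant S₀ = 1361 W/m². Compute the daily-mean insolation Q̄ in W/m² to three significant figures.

Q̄ ≈ 373 W/m²

cos H₀ = −tan(-6.8°) tan(+21.000°) = 0.0458, H₀ = 1.5250 rad.
Bracket: H₀ sin φ sin δ + cos φ cos δ sin H₀ = 1.5250×-0.11840×0.35837 + 0.99297×0.93358×0.99895 = -0.064707 + 0.926044 = 0.861337.
Q̄ = (S₀/π) × [bracket] = (1361/π) × 0.861337 = 373.1 W/m².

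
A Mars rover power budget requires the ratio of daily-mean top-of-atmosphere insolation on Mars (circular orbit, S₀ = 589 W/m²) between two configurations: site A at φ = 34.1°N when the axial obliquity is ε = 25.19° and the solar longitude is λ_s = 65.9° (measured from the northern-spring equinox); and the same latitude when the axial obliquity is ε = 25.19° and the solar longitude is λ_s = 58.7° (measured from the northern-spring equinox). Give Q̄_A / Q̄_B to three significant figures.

Q̄_A / Q̄_B ≈ 1.02

— Configuration A (φ=+34.1°):
Solar declination: sin δ = sin ε · sin λ_s = sin 25.19° × sin 65.9° = 0.38852, so δ = +22.863°.
cos H₀ = −tan(+34.1°) tan(+22.863°) = -0.2855, H₀ = 1.8603 rad.
Bracket: H₀ sin φ sin δ + cos φ cos δ sin H₀ = 1.8603×0.56064×0.38852 + 0.82806×0.92144×0.95839 = 0.405210 + 0.731259 = 1.136469.
Q̄ = (S₀/π) × [bracket] = (589/π) × 1.136469 = 213.07 W/m².
— Configuration B (φ=+34.1°):
Solar declination: sin δ = sin ε · sin λ_s = sin 25.19° × sin 58.7° = 0.36368, so δ = +21.326°.
cos H₀ = −tan(+34.1°) tan(+21.326°) = -0.2643, H₀ = 1.8383 rad.
Bracket: H₀ sin φ sin δ + cos φ cos δ sin H₀ = 1.8383×0.56064×0.36368 + 0.82806×0.93153×0.96443 = 0.374818 + 0.743925 = 1.118743.
Q̄ = (S₀/π) × [bracket] = (589/π) × 1.118743 = 209.75 W/m².
Ratio Q̄_A / Q̄_B = 213.07 / 209.75 = 1.016.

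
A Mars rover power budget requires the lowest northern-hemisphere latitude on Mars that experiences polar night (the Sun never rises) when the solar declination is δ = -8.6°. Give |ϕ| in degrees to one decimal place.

Polar night requires cos h₀ = −tan ϕ tan δ ≥ 1, i.e. tan ϕ tan δ ≤ −1.
The boundary is |tan ϕ| · |tan δ| = 1, so |ϕ| = 90° − |δ| = 90° − 8.6° = 81.4° in the northern hemisphere.

|ϕ| = 81.4°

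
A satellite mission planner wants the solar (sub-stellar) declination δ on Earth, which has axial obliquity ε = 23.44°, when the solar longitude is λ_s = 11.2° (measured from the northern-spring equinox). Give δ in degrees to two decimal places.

δ = +4.43°

sin δ = sin ε · sin λ_s = sin 23.44° × sin 11.2° = 0.077264.
δ = arcsin(0.077264) = +4.43°.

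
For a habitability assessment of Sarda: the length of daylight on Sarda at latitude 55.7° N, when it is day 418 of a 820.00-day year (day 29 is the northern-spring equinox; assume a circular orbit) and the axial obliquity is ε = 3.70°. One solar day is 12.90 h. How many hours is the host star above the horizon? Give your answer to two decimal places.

Solar longitude: L_s = 360° × (418 − 29)/820.00 = 170.780°.
sin δ = sin 3.70° × sin 170.780° = 0.01034, so δ = +0.592°.
cos h₀ = −tan ϕ · tan δ = −tan(+55.7°) × tan(+0.592°) = -0.0152, so h₀ = 1.5860 rad = 90.87°.
Daylight = 2h₀/(2π) × 12.90 h = (1.5860/π) × 12.90 = 6.51 h.

6.51 h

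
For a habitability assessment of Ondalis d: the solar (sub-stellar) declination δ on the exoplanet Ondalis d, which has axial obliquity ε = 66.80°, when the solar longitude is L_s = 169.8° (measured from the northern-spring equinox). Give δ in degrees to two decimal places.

δ = +9.37°

sin δ = sin ε · sin L_s = sin 66.80° × sin 169.8° = 0.162765.
δ = arcsin(0.162765) = +9.37°.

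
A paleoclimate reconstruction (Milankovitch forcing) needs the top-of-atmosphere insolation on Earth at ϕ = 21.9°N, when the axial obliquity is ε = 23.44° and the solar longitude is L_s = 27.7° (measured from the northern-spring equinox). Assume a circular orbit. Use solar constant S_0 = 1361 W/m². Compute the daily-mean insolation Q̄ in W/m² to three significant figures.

Solar declination: sin δ = sin ε · sin L_s = sin 23.44° × sin 27.7° = 0.18491, so δ = +10.656°.
cos h₀ = −tan(+21.9°) tan(+10.656°) = -0.0756, h₀ = 1.6465 rad.
Bracket: h₀ sin ϕ sin δ + cos ϕ cos δ sin h₀ = 1.6465×0.37299×0.18491 + 0.92784×0.98276×0.99714 = 0.113558 + 0.909236 = 1.022794.
Q̄ = (S_0/π) × [bracket] = (1361/π) × 1.022794 = 443.1 W/m².

Q̄ ≈ 443 W/m²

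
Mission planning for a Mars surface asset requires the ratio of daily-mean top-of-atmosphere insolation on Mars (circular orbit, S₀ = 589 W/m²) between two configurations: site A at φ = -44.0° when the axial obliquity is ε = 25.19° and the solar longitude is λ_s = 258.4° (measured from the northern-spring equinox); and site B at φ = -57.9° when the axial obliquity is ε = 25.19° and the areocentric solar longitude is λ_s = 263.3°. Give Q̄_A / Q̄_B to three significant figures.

— Configuration A (φ=-44.0°):
Solar declination: sin δ = sin ε · sin λ_s = sin 25.19° × sin 258.4° = -0.41693, so δ = -24.641°.
cos H₀ = −tan(-44.0°) tan(-24.641°) = -0.4430, H₀ = 2.0297 rad.
Bracket: H₀ sin φ sin δ + cos φ cos δ sin H₀ = 2.0297×-0.69466×-0.41693 + 0.71934×0.90894×0.89654 = 0.587851 + 0.586191 = 1.174042.
Q̄ = (S₀/π) × [bracket] = (589/π) × 1.174042 = 220.11 W/m².
— Configuration B (φ=-57.9°):
sin δ = sin 25.19° × sin 263.3° = -0.42271, so δ = -25.006°.
cos H₀ = −tan(-57.9°) tan(-25.006°) = -0.7436, H₀ = 2.4092 rad.
Bracket: H₀ sin φ sin δ + cos φ cos δ sin H₀ = 2.4092×-0.84712×-0.42271 + 0.53140×0.90626×0.66866 = 0.862701 + 0.322018 = 1.184719.
Q̄ = (S₀/π) × [bracket] = (589/π) × 1.184719 = 222.12 W/m².
Ratio Q̄_A / Q̄_B = 220.11 / 222.12 = 0.9910.

Q̄_A / Q̄_B ≈ 0.991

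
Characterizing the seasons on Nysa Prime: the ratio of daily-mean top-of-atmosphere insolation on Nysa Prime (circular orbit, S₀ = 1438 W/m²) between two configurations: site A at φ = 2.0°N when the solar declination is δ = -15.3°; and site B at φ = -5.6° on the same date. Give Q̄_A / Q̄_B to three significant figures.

— Configuration A (φ=+2.0°):
cos H₀ = −tan(+2.0°) tan(-15.300°) = 0.0096, H₀ = 1.5612 rad.
Bracket: H₀ sin φ sin δ + cos φ cos δ sin H₀ = 1.5612×0.03490×-0.26387 + 0.99939×0.96456×0.99995 = -0.014377 + 0.963923 = 0.949546.
Q̄ = (S₀/π) × [bracket] = (1438/π) × 0.949546 = 434.64 W/m².
— Configuration B (φ=-5.6°):
cos H₀ = −tan(-5.6°) tan(-15.300°) = -0.0268, H₀ = 1.5976 rad.
Bracket: H₀ sin φ sin δ + cos φ cos δ sin H₀ = 1.5976×-0.09758×-0.26387 + 0.99523×0.96456×0.99964 = 0.041136 + 0.959613 = 1.000749.
Q̄ = (S₀/π) × [bracket] = (1438/π) × 1.000749 = 458.07 W/m².
Ratio Q̄_A / Q̄_B = 434.64 / 458.07 = 0.9489.

Q̄_A / Q̄_B ≈ 0.949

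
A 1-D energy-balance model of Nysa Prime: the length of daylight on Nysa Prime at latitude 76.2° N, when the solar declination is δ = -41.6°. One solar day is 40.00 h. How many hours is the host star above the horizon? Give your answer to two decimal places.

cos H₀ = −tan φ · tan δ = 3.6146 ≥ 1, so the host star never rises (polar night) and H₀ = 0.
Daylight = 2H₀/(2π) × 40.00 h = (0.0000/π) × 40.00 = 0.00 h.

0.00 h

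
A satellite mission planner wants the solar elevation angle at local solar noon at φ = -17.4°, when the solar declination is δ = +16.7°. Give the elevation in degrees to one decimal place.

55.9°

At local noon the hour angle is zero, so the zenith angle equals |φ − δ| = |-17.4° − (+16.700°)| = 34.100°.
Elevation = 90° − 34.100° = 55.9°.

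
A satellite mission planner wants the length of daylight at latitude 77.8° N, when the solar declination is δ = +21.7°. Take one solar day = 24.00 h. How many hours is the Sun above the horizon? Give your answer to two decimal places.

24.00 h

Sunrise equation: cos H₀ = −tan φ · tan δ = -1.8406 ≤ −1, so the Sun never sets (polar day) and H₀ = π.
Daylight = 2H₀/(2π) × 24.00 h = (3.1416/π) × 24.00 = 24.00 h.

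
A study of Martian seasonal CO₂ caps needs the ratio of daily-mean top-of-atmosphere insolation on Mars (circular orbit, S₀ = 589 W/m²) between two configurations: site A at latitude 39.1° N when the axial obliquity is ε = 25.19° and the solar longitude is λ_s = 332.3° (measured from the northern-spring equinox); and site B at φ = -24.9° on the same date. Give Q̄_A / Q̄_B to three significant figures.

— Configuration A (φ=+39.1°):
Solar declination: sin δ = sin ε · sin λ_s = sin 25.19° × sin 332.3° = -0.19785, so δ = -11.411°.
cos H₀ = −tan(+39.1°) tan(-11.411°) = 0.1640, H₀ = 1.4060 rad.
Bracket: H₀ sin φ sin δ + cos φ cos δ sin H₀ = 1.4060×0.63068×-0.19785 + 0.77605×0.98023×0.98646 = -0.175441 + 0.750408 = 0.574967.
Q̄ = (S₀/π) × [bracket] = (589/π) × 0.574967 = 107.80 W/m².
— Configuration B (φ=-24.9°):
cos H₀ = −tan(-24.9°) tan(-11.411°) = -0.0937, H₀ = 1.6646 rad.
Bracket: H₀ sin φ sin δ + cos φ cos δ sin H₀ = 1.6646×-0.42104×-0.19785 + 0.90704×0.98023×0.99560 = 0.138666 + 0.885196 = 1.023862.
Q̄ = (S₀/π) × [bracket] = (589/π) × 1.023862 = 191.96 W/m².
Ratio Q̄_A / Q̄_B = 107.80 / 191.96 = 0.5616.

Q̄_A / Q̄_B ≈ 0.562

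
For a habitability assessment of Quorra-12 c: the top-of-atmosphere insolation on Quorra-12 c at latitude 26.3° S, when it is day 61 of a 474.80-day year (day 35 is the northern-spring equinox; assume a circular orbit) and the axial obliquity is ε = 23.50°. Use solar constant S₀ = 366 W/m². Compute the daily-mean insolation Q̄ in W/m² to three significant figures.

Solar longitude: λ_s = 360° × (61 − 35)/474.80 = 19.714°.
sin δ = sin 23.50° × sin 19.714° = 0.13451, so δ = +7.730°.
cos H₀ = −tan(-26.3°) tan(+7.730°) = 0.0671, H₀ = 1.5037 rad.
Bracket: H₀ sin φ sin δ + cos φ cos δ sin H₀ = 1.5037×-0.44307×0.13451 + 0.89649×0.99091×0.99775 = -0.089617 + 0.886342 = 0.796725.
Q̄ = (S₀/π) × [bracket] = (366/π) × 0.796725 = 92.82 W/m².

Q̄ ≈ 92.8 W/m²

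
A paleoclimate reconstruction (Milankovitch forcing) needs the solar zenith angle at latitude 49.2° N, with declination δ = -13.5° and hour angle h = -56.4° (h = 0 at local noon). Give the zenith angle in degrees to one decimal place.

cos θ_z = sin ϕ sin δ + cos ϕ cos δ cos h = -0.176717 + 0.351606 = 0.174889.
θ_z = arccos(0.174889) = 79.9°.

θ_z = 79.9°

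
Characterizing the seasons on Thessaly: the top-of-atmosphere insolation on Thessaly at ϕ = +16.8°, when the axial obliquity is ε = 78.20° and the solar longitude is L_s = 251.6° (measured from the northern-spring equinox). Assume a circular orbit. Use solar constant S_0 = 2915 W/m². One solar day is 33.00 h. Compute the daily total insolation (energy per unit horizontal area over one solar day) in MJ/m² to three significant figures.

Solar declination: sin δ = sin ε · sin L_s = sin 78.20° × sin 251.6° = -0.92882, so δ = -68.252°.
cos h₀ = −tan(+16.8°) tan(-68.252°) = 0.7568, h₀ = 0.7123 rad.
Bracket: h₀ sin ϕ sin δ + cos ϕ cos δ sin h₀ = 0.7123×0.28903×-0.92882 + 0.95732×0.37052×0.65359 = -0.191222 + 0.231832 = 0.040610.
Q̄ = (S_0/π) × [bracket] = (2915/π) × 0.040610 = 37.681 W/m².
Daily total = Q̄ × 33.00 h × 3600 s/h = 37.681 × 33.00 × 3600 / 10⁶ = 4.477 MJ/m².

4.48 MJ/m²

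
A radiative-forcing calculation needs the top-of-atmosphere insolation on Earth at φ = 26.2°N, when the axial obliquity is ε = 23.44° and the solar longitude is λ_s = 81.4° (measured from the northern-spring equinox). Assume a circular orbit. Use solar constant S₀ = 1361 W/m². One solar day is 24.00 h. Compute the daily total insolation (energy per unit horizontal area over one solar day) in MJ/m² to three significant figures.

41.8 MJ/m²

Solar declination: sin δ = sin ε · sin λ_s = sin 23.44° × sin 81.4° = 0.39332, so δ = +23.161°.
cos H₀ = −tan(+26.2°) tan(+23.161°) = -0.2105, H₀ = 1.7829 rad.
Bracket: H₀ sin φ sin δ + cos φ cos δ sin H₀ = 1.7829×0.44151×0.39332 + 0.89726×0.91940×0.97759 = 0.309609 + 0.806454 = 1.116063.
Q̄ = (S₀/π) × [bracket] = (1361/π) × 1.116063 = 483.50 W/m².
Daily total = Q̄ × 24.00 h × 3600 s/h = 483.50 × 24.00 × 3600 / 10⁶ = 41.77 MJ/m².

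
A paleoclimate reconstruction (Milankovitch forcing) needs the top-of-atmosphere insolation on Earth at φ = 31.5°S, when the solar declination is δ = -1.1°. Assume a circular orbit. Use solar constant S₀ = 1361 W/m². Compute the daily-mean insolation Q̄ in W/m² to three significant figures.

cos H₀ = −tan(-31.5°) tan(-1.100°) = -0.0118, H₀ = 1.5826 rad.
Bracket: H₀ sin φ sin δ + cos φ cos δ sin H₀ = 1.5826×-0.52250×-0.01920 + 0.85264×0.99982×0.99993 = 0.015877 + 0.852427 = 0.868304.
Q̄ = (S₀/π) × [bracket] = (1361/π) × 0.868304 = 376.2 W/m².

Q̄ ≈ 376 W/m²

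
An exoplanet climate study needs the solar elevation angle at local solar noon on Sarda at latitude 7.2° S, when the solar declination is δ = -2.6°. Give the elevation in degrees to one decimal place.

85.4°

At local noon the hour angle is zero, so the zenith angle equals |φ − δ| = |-7.2° − (-2.600°)| = 4.600°.
Elevation = 90° − 4.600° = 85.4°.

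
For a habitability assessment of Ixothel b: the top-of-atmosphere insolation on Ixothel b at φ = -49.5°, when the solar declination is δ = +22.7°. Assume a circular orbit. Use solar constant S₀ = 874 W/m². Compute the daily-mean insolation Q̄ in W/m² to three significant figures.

Q̄ ≈ 58.9 W/m²

cos H₀ = −tan(-49.5°) tan(+22.700°) = 0.4898, H₀ = 1.0590 rad.
Bracket: H₀ sin φ sin δ + cos φ cos δ sin H₀ = 1.0590×-0.76041×0.38591 + 0.64945×0.92254×0.87185 = -0.310763 + 0.522363 = 0.211600.
Q̄ = (S₀/π) × [bracket] = (874/π) × 0.211600 = 58.87 W/m².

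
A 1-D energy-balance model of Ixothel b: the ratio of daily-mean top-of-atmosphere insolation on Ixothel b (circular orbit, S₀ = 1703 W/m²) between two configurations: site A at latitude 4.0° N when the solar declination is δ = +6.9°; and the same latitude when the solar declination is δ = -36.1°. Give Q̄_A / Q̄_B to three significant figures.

— Configuration A (φ=+4.0°):
cos H₀ = −tan(+4.0°) tan(+6.900°) = -0.0085, H₀ = 1.5793 rad.
Bracket: H₀ sin φ sin δ + cos φ cos δ sin H₀ = 1.5793×0.06976×0.12014 + 0.99756×0.99276×0.99996 = 0.013236 + 0.990298 = 1.003534.
Q̄ = (S₀/π) × [bracket] = (1703/π) × 1.003534 = 544.00 W/m².
— Configuration B (φ=+4.0°):
cos H₀ = −tan(+4.0°) tan(-36.100°) = 0.0510, H₀ = 1.5198 rad.
Bracket: H₀ sin φ sin δ + cos φ cos δ sin H₀ = 1.5198×0.06976×-0.58920 + 0.99756×0.80799×0.99870 = -0.062468 + 0.804971 = 0.742503.
Q̄ = (S₀/π) × [bracket] = (1703/π) × 0.742503 = 402.50 W/m².
Ratio Q̄_A / Q̄_B = 544.00 / 402.50 = 1.352.

Q̄_A / Q̄_B ≈ 1.35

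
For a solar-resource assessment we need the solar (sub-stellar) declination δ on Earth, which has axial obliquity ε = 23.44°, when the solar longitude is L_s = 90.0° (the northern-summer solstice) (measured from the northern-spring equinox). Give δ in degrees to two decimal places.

sin δ = sin ε · sin L_s = sin 23.44° × sin 90.0° = 0.397789.
δ = arcsin(0.397789) = +23.44°.

δ = +23.44°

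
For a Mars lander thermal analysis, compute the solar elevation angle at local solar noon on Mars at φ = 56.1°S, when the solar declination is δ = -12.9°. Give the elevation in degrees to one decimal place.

At local noon the hour angle is zero, so the zenith angle equals |φ − δ| = |-56.1° − (-12.900°)| = 43.200°.
Elevation = 90° − 43.200° = 46.8°.

46.8°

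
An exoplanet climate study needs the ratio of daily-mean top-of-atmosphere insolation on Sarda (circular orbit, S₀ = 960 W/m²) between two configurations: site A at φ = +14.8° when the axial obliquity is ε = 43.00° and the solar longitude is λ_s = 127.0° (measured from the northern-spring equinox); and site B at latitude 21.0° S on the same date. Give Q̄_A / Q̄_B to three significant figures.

— Configuration A (φ=+14.8°):
Solar declination: sin δ = sin ε · sin λ_s = sin 43.00° × sin 127.0° = 0.54467, so δ = +33.002°.
cos H₀ = −tan(+14.8°) tan(+33.002°) = -0.1716, H₀ = 1.7432 rad.
Bracket: H₀ sin φ sin δ + cos φ cos δ sin H₀ = 1.7432×0.25545×0.54467 + 0.96682×0.83865×0.98517 = 0.242542 + 0.798799 = 1.041341.
Q̄ = (S₀/π) × [bracket] = (960/π) × 1.041341 = 318.21 W/m².
— Configuration B (φ=-21.0°):
cos H₀ = −tan(-21.0°) tan(+33.002°) = 0.2493, H₀ = 1.3188 rad.
Bracket: H₀ sin φ sin δ + cos φ cos δ sin H₀ = 1.3188×-0.35837×0.54467 + 0.93358×0.83865×0.96843 = -0.257421 + 0.758229 = 0.500808.
Q̄ = (S₀/π) × [bracket] = (960/π) × 0.500808 = 153.04 W/m².
Ratio Q̄_A / Q̄_B = 318.21 / 153.04 = 2.079.

Q̄_A / Q̄_B ≈ 2.08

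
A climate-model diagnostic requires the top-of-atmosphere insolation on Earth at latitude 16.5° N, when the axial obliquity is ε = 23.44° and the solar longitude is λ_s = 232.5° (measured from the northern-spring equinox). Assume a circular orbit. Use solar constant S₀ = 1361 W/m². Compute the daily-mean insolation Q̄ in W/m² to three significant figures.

Q̄ ≈ 335 W/m²

Solar declination: sin δ = sin ε · sin λ_s = sin 23.44° × sin 232.5° = -0.31559, so δ = -18.396°.
cos H₀ = −tan(+16.5°) tan(-18.396°) = 0.0985, H₀ = 1.4721 rad.
Bracket: H₀ sin φ sin δ + cos φ cos δ sin H₀ = 1.4721×0.28402×-0.31559 + 0.95882×0.94890×0.99514 = -0.131950 + 0.905403 = 0.773453.
Q̄ = (S₀/π) × [bracket] = (1361/π) × 0.773453 = 335.1 W/m².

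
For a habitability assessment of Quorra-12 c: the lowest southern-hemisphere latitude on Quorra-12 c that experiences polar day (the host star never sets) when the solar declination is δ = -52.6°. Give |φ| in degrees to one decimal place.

Polar day requires cos H₀ = −tan φ tan δ ≤ −1, i.e. tan φ tan δ ≥ 1.
The boundary is |tan φ| · |tan δ| = 1, so |φ| = 90° − |δ| = 90° − 52.6° = 37.4° in the southern hemisphere.

|φ| = 37.4°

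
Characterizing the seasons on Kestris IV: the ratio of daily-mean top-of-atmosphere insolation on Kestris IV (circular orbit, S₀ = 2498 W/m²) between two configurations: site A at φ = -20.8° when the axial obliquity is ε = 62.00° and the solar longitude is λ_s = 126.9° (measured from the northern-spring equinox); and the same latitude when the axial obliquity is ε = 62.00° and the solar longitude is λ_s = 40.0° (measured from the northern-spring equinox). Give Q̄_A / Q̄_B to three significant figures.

— Configuration A (φ=-20.8°):
Solar declination: sin δ = sin ε · sin λ_s = sin 62.00° × sin 126.9° = 0.70608, so δ = +44.917°.
cos H₀ = −tan(-20.8°) tan(+44.917°) = 0.3788, H₀ = 1.1823 rad.
Bracket: H₀ sin φ sin δ + cos φ cos δ sin H₀ = 1.1823×-0.35511×0.70608 + 0.93483×0.70813×0.92549 = -0.296445 + 0.612657 = 0.316212.
Q̄ = (S₀/π) × [bracket] = (2498/π) × 0.316212 = 251.43 W/m².
— Configuration B (φ=-20.8°):
Solar declination: sin δ = sin ε · sin λ_s = sin 62.00° × sin 40.0° = 0.56755, so δ = +34.579°.
cos H₀ = −tan(-20.8°) tan(+34.579°) = 0.2618, H₀ = 1.3059 rad.
Bracket: H₀ sin φ sin δ + cos φ cos δ sin H₀ = 1.3059×-0.35511×0.56755 + 0.93483×0.82334×0.96511 = -0.263195 + 0.742829 = 0.479634.
Q̄ = (S₀/π) × [bracket] = (2498/π) × 0.479634 = 381.38 W/m².
Ratio Q̄_A / Q̄_B = 251.43 / 381.38 = 0.6593.

Q̄_A / Q̄_B ≈ 0.659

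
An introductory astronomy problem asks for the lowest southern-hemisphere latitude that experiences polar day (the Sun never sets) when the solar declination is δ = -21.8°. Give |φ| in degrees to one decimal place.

|φ| = 68.2°

Polar day requires cos H₀ = −tan φ tan δ ≤ −1, i.e. tan φ tan δ ≥ 1.
The boundary is |tan φ| · |tan δ| = 1, so |φ| = 90° − |δ| = 90° − 21.8° = 68.2° in the southern hemisphere.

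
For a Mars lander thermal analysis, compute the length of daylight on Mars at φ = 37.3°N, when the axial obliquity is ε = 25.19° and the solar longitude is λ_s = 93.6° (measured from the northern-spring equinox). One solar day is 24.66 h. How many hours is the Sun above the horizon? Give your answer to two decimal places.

15.20 h

Solar declination: sin δ = sin ε · sin λ_s = sin 25.19° × sin 93.6° = 0.42478, so δ = +25.137°.
cos H₀ = −tan φ · tan δ = −tan(+37.3°) × tan(+25.137°) = -0.3574, so H₀ = 1.9363 rad = 110.94°.
Daylight = 2H₀/(2π) × 24.66 h = (1.9363/π) × 24.66 = 15.20 h.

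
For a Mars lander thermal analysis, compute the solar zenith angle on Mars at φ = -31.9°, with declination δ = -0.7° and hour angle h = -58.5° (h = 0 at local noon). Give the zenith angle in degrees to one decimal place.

cos θ_z = sin φ sin δ + cos φ cos δ cos h = 0.006456 + 0.443553 = 0.450009.
θ_z = arccos(0.450009) = 63.3°.

θ_z = 63.3°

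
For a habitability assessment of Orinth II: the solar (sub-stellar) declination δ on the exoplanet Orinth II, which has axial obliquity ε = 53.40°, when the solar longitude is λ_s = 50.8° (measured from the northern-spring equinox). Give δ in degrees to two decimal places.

sin δ = sin ε · sin λ_s = sin 53.40° × sin 50.8° = 0.622139.
δ = arcsin(0.622139) = +38.47°.

δ = +38.47°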